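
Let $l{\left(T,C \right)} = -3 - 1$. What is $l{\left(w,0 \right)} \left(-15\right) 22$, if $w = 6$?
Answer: $1320$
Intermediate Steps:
$l{\left(T,C \right)} = -4$ ($l{\left(T,C \right)} = -3 - 1 = -4$)
$l{\left(w,0 \right)} \left(-15\right) 22 = \left(-4\right) \left(-15\right) 22 = 60 \cdot 22 = 1320$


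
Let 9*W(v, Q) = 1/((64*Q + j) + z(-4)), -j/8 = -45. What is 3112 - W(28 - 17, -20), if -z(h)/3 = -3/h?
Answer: 103321516/33201 ≈ 3112.0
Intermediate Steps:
z(h) = 9/h (z(h) = -(-9)/h = 9/h)
j = 360 (j = -8*(-45) = 360)
W(v, Q) = 1/(9*(1431/4 + 64*Q)) (W(v, Q) = 1/(9*((64*Q + 360) + 9/(-4))) = 1/(9*((360 + 64*Q) + 9*(-¼))) = 1/(9*((360 + 64*Q) - 9/4)) = 1/(9*(1431/4 + 64*Q)))
3112 - W(28 - 17, -20) = 3112 - 4/(9*(1431 + 256*(-20))) = 3112 - 4/(9*(1431 - 5120)) = 3112 - 4/(9*(-3689)) = 3112 - 4*(-1)/(9*3689) = 3112 - 1*(-4/33201) = 3112 + 4/33201 = 103321516/33201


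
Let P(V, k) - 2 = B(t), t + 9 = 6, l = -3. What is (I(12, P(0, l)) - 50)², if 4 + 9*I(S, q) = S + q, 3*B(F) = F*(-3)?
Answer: 190969/81 ≈ 2357.6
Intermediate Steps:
t = -3 (t = -9 + 6 = -3)
B(F) = -F (B(F) = (F*(-3))/3 = (-3*F)/3 = -F)
P(V, k) = 5 (P(V, k) = 2 - 1*(-3) = 2 + 3 = 5)
I(S, q) = -4/9 + S/9 + q/9 (I(S, q) = -4/9 + (S + q)/9 = -4/9 + (S/9 + q/9) = -4/9 + S/9 + q/9)
(I(12, P(0, l)) - 50)² = ((-4/9 + (⅑)*12 + (⅑)*5) - 50)² = ((-4/9 + 4/3 + 5/9) - 50)² = (13/9 - 50)² = (-437/9)² = 190969/81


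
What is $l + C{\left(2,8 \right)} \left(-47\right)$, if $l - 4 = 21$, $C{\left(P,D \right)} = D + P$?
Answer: $-445$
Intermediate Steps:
$l = 25$ ($l = 4 + 21 = 25$)
$l + C{\left(2,8 \right)} \left(-47\right) = 25 + \left(8 + 2\right) \left(-47\right) = 25 + 10 \left(-47\right) = 25 - 470 = -445$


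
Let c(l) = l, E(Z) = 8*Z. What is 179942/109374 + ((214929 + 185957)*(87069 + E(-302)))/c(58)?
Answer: 927934557253832/1585923 ≈ 5.8511e+8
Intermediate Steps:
179942/109374 + ((214929 + 185957)*(87069 + E(-302)))/c(58) = 179942/109374 + ((214929 + 185957)*(87069 + 8*(-302)))/58 = 179942*(1/109374) + (400886*(87069 - 2416))*(1/58) = 89971/54687 + (400886*84653)*(1/58) = 89971/54687 + 33936202558*(1/58) = 89971/54687 + 16968101279/29 = 927934557253832/1585923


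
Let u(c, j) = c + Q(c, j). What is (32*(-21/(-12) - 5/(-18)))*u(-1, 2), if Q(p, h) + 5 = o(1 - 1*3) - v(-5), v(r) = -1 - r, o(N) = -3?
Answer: -7592/9 ≈ -843.56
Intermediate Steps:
Q(p, h) = -12 (Q(p, h) = -5 + (-3 - (-1 - 1*(-5))) = -5 + (-3 - (-1 + 5)) = -5 + (-3 - 1*4) = -5 + (-3 - 4) = -5 - 7 = -12)
u(c, j) = -12 + c (u(c, j) = c - 12 = -12 + c)
(32*(-21/(-12) - 5/(-18)))*u(-1, 2) = (32*(-21/(-12) - 5/(-18)))*(-12 - 1) = (32*(-21*(-1/12) - 5*(-1/18)))*(-13) = (32*(7/4 + 5/18))*(-13) = (32*(73/36))*(-13) = (584/9)*(-13) = -7592/9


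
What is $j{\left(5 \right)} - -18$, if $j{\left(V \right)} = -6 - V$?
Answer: $7$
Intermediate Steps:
$j{\left(5 \right)} - -18 = \left(-6 - 5\right) - -18 = \left(-6 - 5\right) + 18 = -11 + 18 = 7$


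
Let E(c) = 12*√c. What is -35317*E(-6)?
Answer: -423804*I*√6 ≈ -1.0381e+6*I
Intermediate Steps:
-35317*E(-6) = -423804*√(-6) = -423804*I*√6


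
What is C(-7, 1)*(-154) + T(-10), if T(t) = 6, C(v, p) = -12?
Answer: 1854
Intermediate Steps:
C(-7, 1)*(-154) + T(-10) = -12*(-154) + 6 = 1848 + 6 = 1854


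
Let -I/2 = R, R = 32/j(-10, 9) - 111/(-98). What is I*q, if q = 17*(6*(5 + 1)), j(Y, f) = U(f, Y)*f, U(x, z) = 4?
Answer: -121244/49 ≈ -2474.4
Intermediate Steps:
j(Y, f) = 4*f
q = 612 (q = 17*(6*6) = 17*36 = 612)
R = 1783/882 (R = 32/((4*9)) - 111/(-98) = 32/36 - 111*(-1/98) = 32*(1/36) + 111/98 = 8/9 + 111/98 = 1783/882 ≈ 2.0215)
I = -1783/441 (I = -2*1783/882 = -1783/441 ≈ -4.0431)
I*q = -1783/441*612 = -121244/49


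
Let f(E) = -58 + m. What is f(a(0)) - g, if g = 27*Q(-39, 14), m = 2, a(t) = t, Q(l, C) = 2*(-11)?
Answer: 538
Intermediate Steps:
Q(l, C) = -22
f(E) = -56 (f(E) = -58 + 2 = -56)
g = -594 (g = 27*(-22) = -594)
f(a(0)) - g = -56 - 1*(-594) = -56 + 594 = 538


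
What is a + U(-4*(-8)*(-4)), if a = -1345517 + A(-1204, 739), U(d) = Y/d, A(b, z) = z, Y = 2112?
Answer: -2689589/2 ≈ -1.3448e+6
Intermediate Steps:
U(d) = 2112/d
a = -1344778 (a = -1345517 + 739 = -1344778)
a + U(-4*(-8)*(-4)) = -1344778 + 2112/((-4*(-8)*(-4))) = -1344778 + 2112/((32*(-4))) = -1344778 + 2112/(-128) = -1344778 + 2112*(-1/128) = -1344778 - 33/2 = -2689589/2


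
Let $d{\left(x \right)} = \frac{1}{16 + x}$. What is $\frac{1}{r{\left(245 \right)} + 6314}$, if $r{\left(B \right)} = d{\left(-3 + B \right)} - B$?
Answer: $\frac{258}{1565803} \approx 0.00016477$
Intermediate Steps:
$r{\left(B \right)} = \frac{1}{13 + B} - B$ ($r{\left(B \right)} = \frac{1}{16 + \left(-3 + B\right)} - B = \frac{1}{13 + B} - B$)
$\frac{1}{r{\left(245 \right)} + 6314} = \frac{1}{\frac{1 - 245 \left(13 + 245\right)}{13 + 245} + 6314} = \frac{1}{\frac{1 - 245 \cdot 258}{258} + 6314} = \frac{1}{\frac{1 - 63210}{258} + 6314} = \frac{1}{\frac{1}{258} \left(-63209\right) + 6314} = \frac{1}{- \frac{63209}{258} + 6314} = \frac{1}{\frac{1565803}{258}} = \frac{258}{1565803}$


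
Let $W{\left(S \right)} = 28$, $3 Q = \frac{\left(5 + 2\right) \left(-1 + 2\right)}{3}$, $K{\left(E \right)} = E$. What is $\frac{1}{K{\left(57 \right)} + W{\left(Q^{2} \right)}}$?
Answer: $\frac{1}{85} \approx 0.011765$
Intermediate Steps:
$Q = \frac{7}{9}$ ($Q = \frac{\left(5 + 2\right) \left(-1 + 2\right) \frac{1}{3}}{3} = \frac{7 \cdot 1 \cdot \frac{1}{3}}{3} = \frac{7 \cdot \frac{1}{3}}{3} = \frac{1}{3} \cdot \frac{7}{3} = \frac{7}{9} \approx 0.77778$)
$\frac{1}{K{\left(57 \right)} + W{\left(Q^{2} \right)}} = \frac{1}{57 + 28} = \frac{1}{85}$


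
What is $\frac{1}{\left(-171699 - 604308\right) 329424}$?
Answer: $- \frac{1}{255635329968} \approx -3.9118 \cdot 10^{-12}$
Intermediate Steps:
$\frac{1}{\left(-171699 - 604308\right) 329424} = \frac{1}{-776007} \cdot \frac{1}{329424} = \left(- \frac{1}{776007}\right) \frac{1}{329424} = - \frac{1}{255635329968}$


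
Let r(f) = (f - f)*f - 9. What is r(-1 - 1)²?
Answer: 81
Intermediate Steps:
r(f) = -9 (r(f) = 0*f - 9 = 0 - 9 = -9)
r(-1 - 1)² = (-9)² = 81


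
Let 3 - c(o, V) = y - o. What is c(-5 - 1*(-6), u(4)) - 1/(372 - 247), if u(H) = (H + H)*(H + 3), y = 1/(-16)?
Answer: 8109/2000 ≈ 4.0545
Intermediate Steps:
y = -1/16 ≈ -0.062500
u(H) = 2*H*(3 + H) (u(H) = (2*H)*(3 + H) = 2*H*(3 + H))
c(o, V) = 49/16 + o (c(o, V) = 3 - (-1/16 - o) = 3 + (1/16 + o) = 49/16 + o)
c(-5 - 1*(-6), u(4)) - 1/(372 - 247) = (49/16 + (-5 - 1*(-6))) - 1/(372 - 247) = (49/16 + (-5 + 6)) - 1/125 = (49/16 + 1) - 1*1/125 = 65/16 - 1/125 = 8109/2000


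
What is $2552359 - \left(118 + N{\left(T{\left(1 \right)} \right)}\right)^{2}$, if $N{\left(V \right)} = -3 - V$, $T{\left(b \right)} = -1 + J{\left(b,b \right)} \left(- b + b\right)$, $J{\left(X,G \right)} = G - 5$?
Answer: $2538903$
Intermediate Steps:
$J{\left(X,G \right)} = -5 + G$ ($J{\left(X,G \right)} = G - 5 = -5 + G$)
$T{\left(b \right)} = -1$ ($T{\left(b \right)} = -1 + \left(-5 + b\right) \left(- b + b\right) = -1 + \left(-5 + b\right) 0 = -1 + 0 = -1$)
$2552359 - \left(118 + N{\left(T{\left(1 \right)} \right)}\right)^{2} = 2552359 - \left(118 - 2\right)^{2} = 2552359 - 116^{2} = 2552359 - 13456 = 2538903$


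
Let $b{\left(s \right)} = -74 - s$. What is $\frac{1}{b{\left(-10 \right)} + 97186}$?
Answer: $\frac{1}{97122} \approx 1.0296 \cdot 10^{-5}$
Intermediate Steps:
$\frac{1}{b{\left(-10 \right)} + 97186} = \frac{1}{\left(-74 - -10\right) + 97186} = \frac{1}{\left(-74 + 10\right) + 97186} = \frac{1}{-64 + 97186} = \frac{1}{97122}$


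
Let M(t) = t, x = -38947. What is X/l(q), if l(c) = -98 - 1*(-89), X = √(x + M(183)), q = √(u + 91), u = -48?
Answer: -2*I*√9691/9 ≈ -21.876*I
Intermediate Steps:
q = √43 (q = √(-48 + 91) = √43 ≈ 6.5574)
X = 2*I*√9691 (X = √(-38947 + 183) = √(-38764) = 2*I*√9691 ≈ 196.89*I)
l(c) = -9 (l(c) = -98 + 89 = -9)
X/l(q) = (2*I*√9691)/(-9) = (2*I*√9691)*(-⅑) = -2*I*√9691/9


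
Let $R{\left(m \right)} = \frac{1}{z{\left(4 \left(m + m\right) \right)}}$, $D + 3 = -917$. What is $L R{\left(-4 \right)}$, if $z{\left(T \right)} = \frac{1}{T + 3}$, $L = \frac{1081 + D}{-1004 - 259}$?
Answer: $\frac{4669}{1263} \approx 3.6968$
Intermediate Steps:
$D = -920$ ($D = -3 - 917 = -920$)
$L = - \frac{161}{1263}$ ($L = \frac{1081 - 920}{-1004 - 259} = \frac{161}{-1263} = 161 \left(- \frac{1}{1263}\right) = - \frac{161}{1263} \approx -0.12747$)
$z{\left(T \right)} = \frac{1}{3 + T}$
$R{\left(m \right)} = 3 + 8 m$ ($R{\left(m \right)} = \frac{1}{\frac{1}{3 + 4 \left(m + m\right)}} = \frac{1}{\frac{1}{3 + 4 \cdot 2 m}} = \frac{1}{\frac{1}{3 + 8 m}} = 3 + 8 m$)
$L R{\left(-4 \right)} = - \frac{161 \left(3 + 8 \left(-4\right)\right)}{1263} = - \frac{161 \left(3 - 32\right)}{1263} = \left(- \frac{161}{1263}\right) \left(-29\right) = \frac{4669}{1263}$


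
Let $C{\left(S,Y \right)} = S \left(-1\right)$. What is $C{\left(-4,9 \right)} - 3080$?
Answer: $-3076$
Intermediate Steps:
$C{\left(S,Y \right)} = - S$
$C{\left(-4,9 \right)} - 3080 = \left(-1\right) \left(-4\right) - 3080 = 4 - 3080 = -3076$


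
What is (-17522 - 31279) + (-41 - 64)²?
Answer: -37776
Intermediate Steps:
(-17522 - 31279) + (-41 - 64)² = -48801 + (-105)² = -48801 + 11025 = -37776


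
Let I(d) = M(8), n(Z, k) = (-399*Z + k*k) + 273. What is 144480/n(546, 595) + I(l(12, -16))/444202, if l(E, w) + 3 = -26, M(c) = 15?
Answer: 208377765/196781486 ≈ 1.0589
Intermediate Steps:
n(Z, k) = 273 + k**2 - 399*Z (n(Z, k) = (-399*Z + k**2) + 273 = (k**2 - 399*Z) + 273 = 273 + k**2 - 399*Z)
l(E, w) = -29 (l(E, w) = -3 - 26 = -29)
I(d) = 15
144480/n(546, 595) + I(l(12, -16))/444202 = 144480/(273 + 595**2 - 399*546) + 15/444202 = 144480/(273 + 354025 - 217854) + 15*(1/444202) = 144480/136444 + 15/444202 = 144480*(1/136444) + 15/444202 = 5160/4873 + 15/444202 = 208377765/196781486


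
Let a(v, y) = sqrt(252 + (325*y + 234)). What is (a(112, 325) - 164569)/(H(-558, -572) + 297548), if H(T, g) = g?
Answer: -164569/296976 + sqrt(106111)/296976 ≈ -0.55305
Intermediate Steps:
a(v, y) = sqrt(486 + 325*y) (a(v, y) = sqrt(252 + (234 + 325*y)) = sqrt(486 + 325*y))
(a(112, 325) - 164569)/(H(-558, -572) + 297548) = (sqrt(486 + 325*325) - 164569)/(-572 + 297548) = (sqrt(486 + 105625) - 164569)/296976 = (sqrt(106111) - 164569)*(1/296976) = (-164569 + sqrt(106111))*(1/296976) = -164569/296976 + sqrt(106111)/296976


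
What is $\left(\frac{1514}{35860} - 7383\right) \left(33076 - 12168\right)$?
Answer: $- \frac{1383863230582}{8965} \approx -1.5436 \cdot 10^{8}$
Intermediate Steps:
$\left(\frac{1514}{35860} - 7383\right) \left(33076 - 12168\right) = \left(1514 \cdot \frac{1}{35860} - 7383\right) 20908 = \left(\frac{757}{17930} - 7383\right) 20908 = \left(- \frac{132376433}{17930}\right) 20908 = - \frac{1383863230582}{8965}$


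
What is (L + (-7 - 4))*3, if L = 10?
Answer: -3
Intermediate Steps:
(L + (-7 - 4))*3 = (10 + (-7 - 4))*3 = (10 - 11)*3 = -1*3 = -3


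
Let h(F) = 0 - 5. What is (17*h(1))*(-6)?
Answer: 510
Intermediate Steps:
h(F) = -5
(17*h(1))*(-6) = (17*(-5))*(-6) = -85*(-6) = 510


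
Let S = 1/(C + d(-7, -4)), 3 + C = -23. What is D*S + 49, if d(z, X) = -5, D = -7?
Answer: 1526/31 ≈ 49.226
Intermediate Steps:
C = -26 (C = -3 - 23 = -26)
S = -1/31 (S = 1/(-26 - 5) = 1/(-31) = -1/31 ≈ -0.032258)
D*S + 49 = -7*(-1/31) + 49 = 7/31 + 49 = 1526/31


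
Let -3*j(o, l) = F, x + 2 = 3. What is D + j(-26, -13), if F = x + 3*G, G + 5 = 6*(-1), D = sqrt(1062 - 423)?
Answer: 32/3 + 3*sqrt(71) ≈ 35.945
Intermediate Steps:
x = 1 (x = -2 + 3 = 1)
D = 3*sqrt(71) (D = sqrt(639) = 3*sqrt(71) ≈ 25.278)
G = -11 (G = -5 + 6*(-1) = -5 - 6 = -11)
F = -32 (F = 1 + 3*(-11) = 1 - 33 = -32)
j(o, l) = 32/3 (j(o, l) = -1/3*(-32) = 32/3)
D + j(-26, -13) = 3*sqrt(71) + 32/3 = 32/3 + 3*sqrt(71)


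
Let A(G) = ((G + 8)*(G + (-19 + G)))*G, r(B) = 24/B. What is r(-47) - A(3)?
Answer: 20139/47 ≈ 428.49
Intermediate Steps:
A(G) = G*(-19 + 2*G)*(8 + G) (A(G) = ((8 + G)*(-19 + 2*G))*G = ((-19 + 2*G)*(8 + G))*G = G*(-19 + 2*G)*(8 + G))
r(-47) - A(3) = 24/(-47) - 3*(-152 - 3*3 + 2*3²) = 24*(-1/47) - 3*(-152 - 9 + 2*9) = -24/47 - 3*(-152 - 9 + 18) = -24/47 - 3*(-143) = -24/47 - 1*(-429) = -24/47 + 429 = 20139/47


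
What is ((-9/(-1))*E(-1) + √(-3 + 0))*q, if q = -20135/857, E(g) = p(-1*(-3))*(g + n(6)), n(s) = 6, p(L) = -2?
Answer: 1812150/857 - 20135*I*√3/857 ≈ 2114.5 - 40.694*I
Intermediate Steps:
E(g) = -12 - 2*g (E(g) = -2*(g + 6) = -2*(6 + g) = -12 - 2*g)
q = -20135/857 (q = -20135*1/857 = -20135/857 ≈ -23.495)
((-9/(-1))*E(-1) + √(-3 + 0))*q = ((-9/(-1))*(-12 - 2*(-1)) + √(-3 + 0))*(-20135/857) = ((-9*(-1))*(-12 + 2) + √(-3))*(-20135/857) = (9*(-10) + I*√3)*(-20135/857) = (-90 + I*√3)*(-20135/857) = 1812150/857 - 20135*I*√3/857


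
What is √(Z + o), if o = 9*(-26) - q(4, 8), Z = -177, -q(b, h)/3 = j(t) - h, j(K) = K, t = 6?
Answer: I*√417 ≈ 20.421*I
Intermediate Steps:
q(b, h) = -18 + 3*h (q(b, h) = -3*(6 - h) = -18 + 3*h)
o = -240 (o = 9*(-26) - (-18 + 3*8) = -234 - (-18 + 24) = -234 - 1*6 = -234 - 6 = -240)
√(Z + o) = √(-177 - 240) = √(-417) = I*√417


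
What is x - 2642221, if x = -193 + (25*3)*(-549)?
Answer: -2683589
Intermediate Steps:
x = -41368 (x = -193 + 75*(-549) = -193 - 41175 = -41368)
x - 2642221 = -41368 - 2642221 = -2683589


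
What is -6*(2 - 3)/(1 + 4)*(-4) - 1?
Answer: -29/5 ≈ -5.8000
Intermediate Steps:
-6*(2 - 3)/(1 + 4)*(-4) - 1 = -6/(5/(-1))*(-4) - 1 = -6/(5*(-1))*(-4) - 1 = -6/(-5)*(-4) - 1 = -6*(-⅕)*(-4) - 1 = (6/5)*(-4) - 1 = -24/5 - 1 = -29/5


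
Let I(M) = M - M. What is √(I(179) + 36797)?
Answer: √36797 ≈ 191.83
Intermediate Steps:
I(M) = 0
√(I(179) + 36797) = √(0 + 36797) = √36797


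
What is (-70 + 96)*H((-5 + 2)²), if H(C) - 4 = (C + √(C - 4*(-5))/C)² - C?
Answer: 160810/81 + 52*√29 ≈ 2265.3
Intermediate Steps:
H(C) = 4 + (C + √(20 + C)/C)² - C (H(C) = 4 + ((C + √(C - 4*(-5))/C)² - C) = 4 + ((C + √(C + 20)/C)² - C) = 4 + ((C + √(20 + C)/C)² - C) = 4 + (C + √(20 + C)/C)² - C)
(-70 + 96)*H((-5 + 2)²) = (-70 + 96)*(4 - (-5 + 2)² + (((-5 + 2)²)² + √(20 + (-5 + 2)²))²/((-5 + 2)²)²) = 26*(4 - 1*(-3)² + (((-3)²)² + √(20 + (-3)²))²/((-3)²)²) = 26*(4 - 1*9 + (9² + √(20 + 9))²/9²) = 26*(4 - 9 + (81 + √29)²/81) = 26*(-5 + (81 + √29)²/81) = -130 + 26*(81 + √29)²/81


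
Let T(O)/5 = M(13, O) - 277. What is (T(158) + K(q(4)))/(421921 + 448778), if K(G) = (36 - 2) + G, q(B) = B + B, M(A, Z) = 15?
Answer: -1268/870699 ≈ -0.0014563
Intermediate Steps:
q(B) = 2*B
K(G) = 34 + G
T(O) = -1310 (T(O) = 5*(15 - 277) = 5*(-262) = -1310)
(T(158) + K(q(4)))/(421921 + 448778) = (-1310 + (34 + 2*4))/(421921 + 448778) = (-1310 + (34 + 8))/870699 = (-1310 + 42)*(1/870699) = -1268*1/870699 = -1268/870699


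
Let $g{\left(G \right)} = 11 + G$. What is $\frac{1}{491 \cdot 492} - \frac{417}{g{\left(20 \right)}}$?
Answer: $- \frac{100735493}{7488732} \approx -13.452$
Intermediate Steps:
$\frac{1}{491 \cdot 492} - \frac{417}{g{\left(20 \right)}} = \frac{1}{491 \cdot 492} - \frac{417}{11 + 20} = \frac{1}{491} \cdot \frac{1}{492} - \frac{417}{31} = \frac{1}{241572} - \frac{417}{31} = - \frac{100735493}{7488732}$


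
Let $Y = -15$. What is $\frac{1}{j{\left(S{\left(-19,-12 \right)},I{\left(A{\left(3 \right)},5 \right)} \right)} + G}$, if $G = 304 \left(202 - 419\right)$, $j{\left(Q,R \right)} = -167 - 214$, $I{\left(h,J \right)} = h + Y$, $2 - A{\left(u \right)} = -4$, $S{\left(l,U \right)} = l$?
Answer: $- \frac{1}{66349} \approx -1.5072 \cdot 10^{-5}$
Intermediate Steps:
$A{\left(u \right)} = 6$ ($A{\left(u \right)} = 2 - -4 = 2 + 4 = 6$)
$I{\left(h,J \right)} = -15 + h$ ($I{\left(h,J \right)} = h - 15 = -15 + h$)
$j{\left(Q,R \right)} = -381$
$G = -65968$ ($G = 304 \left(-217\right) = -65968$)
$\frac{1}{j{\left(S{\left(-19,-12 \right)},I{\left(A{\left(3 \right)},5 \right)} \right)} + G} = \frac{1}{-381 - 65968} = \frac{1}{-66349} = - \frac{1}{66349}$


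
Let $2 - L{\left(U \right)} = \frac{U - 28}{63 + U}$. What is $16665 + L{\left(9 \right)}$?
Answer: $\frac{1200043}{72} \approx 16667.0$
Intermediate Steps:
$L{\left(U \right)} = 2 - \frac{-28 + U}{63 + U}$ ($L{\left(U \right)} = 2 - \frac{U - 28}{63 + U} = 2 - \frac{-28 + U}{63 + U}$)
$16665 + L{\left(9 \right)} = 16665 + \frac{154 + 9}{63 + 9} = 16665 + \frac{1}{72} \cdot 163 = 16665 + \frac{163}{72} = \frac{1200043}{72}$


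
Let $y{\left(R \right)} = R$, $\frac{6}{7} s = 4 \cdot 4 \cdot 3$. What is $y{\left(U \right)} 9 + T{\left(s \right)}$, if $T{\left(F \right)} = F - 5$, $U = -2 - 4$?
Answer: $-3$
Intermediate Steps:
$s = 56$ ($s = \frac{7 \cdot 4 \cdot 4 \cdot 3}{6} = \frac{7 \cdot 16 \cdot 3}{6} = \frac{7}{6} \cdot 48 = 56$)
$U = -6$
$T{\left(F \right)} = -5 + F$
$y{\left(U \right)} 9 + T{\left(s \right)} = \left(-6\right) 9 + \left(-5 + 56\right) = -54 + 51 = -3$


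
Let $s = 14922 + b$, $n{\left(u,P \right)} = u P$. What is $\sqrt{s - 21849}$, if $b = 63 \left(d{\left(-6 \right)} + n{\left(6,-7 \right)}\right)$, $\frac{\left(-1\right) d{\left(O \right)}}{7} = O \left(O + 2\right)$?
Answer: $i \sqrt{20157} \approx 141.98 i$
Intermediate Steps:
$n{\left(u,P \right)} = P u$
$d{\left(O \right)} = - 7 O \left(2 + O\right)$ ($d{\left(O \right)} = - 7 O \left(O + 2\right) = - 7 O \left(2 + O\right)$)
$b = -13230$ ($b = 63 \left(\left(-7\right) \left(-6\right) \left(2 - 6\right) - 42\right) = 63 \left(\left(-7\right) \left(-6\right) \left(-4\right) - 42\right) = 63 \left(-168 - 42\right) = 63 \left(-210\right) = -13230$)
$s = 1692$ ($s = 14922 - 13230 = 1692$)
$\sqrt{s - 21849} = \sqrt{1692 - 21849} = \sqrt{-20157} = i \sqrt{20157}$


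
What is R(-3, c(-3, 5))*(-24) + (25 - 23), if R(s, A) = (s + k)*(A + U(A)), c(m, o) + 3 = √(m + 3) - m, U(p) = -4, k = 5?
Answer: 194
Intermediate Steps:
c(m, o) = -3 + √(3 + m) - m (c(m, o) = -3 + (√(m + 3) - m) = -3 + (√(3 + m) - m) = -3 + √(3 + m) - m)
R(s, A) = (-4 + A)*(5 + s) (R(s, A) = (s + 5)*(A - 4) = (5 + s)*(-4 + A) = (-4 + A)*(5 + s))
R(-3, c(-3, 5))*(-24) + (25 - 23) = (-20 - 4*(-3) + 5*(-3 + √(3 - 3) - 1*(-3)) + (-3 + √(3 - 3) - 1*(-3))*(-3))*(-24) + (25 - 23) = (-20 + 12 + 5*(-3 + √0 + 3) + (-3 + √0 + 3)*(-3))*(-24) + 2 = (-20 + 12 + 5*(-3 + 0 + 3) + (-3 + 0 + 3)*(-3))*(-24) + 2 = (-20 + 12 + 5*0 + 0*(-3))*(-24) + 2 = (-20 + 12 + 0 + 0)*(-24) + 2 = -8*(-24) + 2 = 192 + 2 = 194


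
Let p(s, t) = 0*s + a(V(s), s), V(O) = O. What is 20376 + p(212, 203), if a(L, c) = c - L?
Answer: 20376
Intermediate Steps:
p(s, t) = 0 (p(s, t) = 0*s + (s - s) = 0 + 0 = 0)
20376 + p(212, 203) = 20376 + 0 = 20376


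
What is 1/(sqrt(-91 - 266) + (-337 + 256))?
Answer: -27/2306 - I*sqrt(357)/6918 ≈ -0.011709 - 0.0027312*I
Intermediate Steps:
1/(sqrt(-91 - 266) + (-337 + 256)) = 1/(sqrt(-357) - 81) = 1/(I*sqrt(357) - 81) = 1/(-81 + I*sqrt(357))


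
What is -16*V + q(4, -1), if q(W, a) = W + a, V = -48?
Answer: 771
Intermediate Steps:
-16*V + q(4, -1) = -16*(-48) + (4 - 1) = 768 + 3 = 771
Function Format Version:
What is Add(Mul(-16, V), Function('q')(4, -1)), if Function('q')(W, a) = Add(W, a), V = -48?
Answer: 771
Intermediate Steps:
Add(Mul(-16, V), Function('q')(4, -1)) = Add(Mul(-16, -48), Add(4, -1)) = Add(768, 3) = 771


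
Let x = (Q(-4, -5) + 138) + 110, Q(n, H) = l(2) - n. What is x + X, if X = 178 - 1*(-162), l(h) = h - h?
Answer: 592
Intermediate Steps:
l(h) = 0
Q(n, H) = -n (Q(n, H) = 0 - n = -n)
X = 340 (X = 178 + 162 = 340)
x = 252 (x = (-1*(-4) + 138) + 110 = (4 + 138) + 110 = 142 + 110 = 252)
x + X = 252 + 340 = 592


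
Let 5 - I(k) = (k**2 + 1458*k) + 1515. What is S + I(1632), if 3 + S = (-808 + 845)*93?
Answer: -5040952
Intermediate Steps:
S = 3438 (S = -3 + (-808 + 845)*93 = -3 + 37*93 = -3 + 3441 = 3438)
I(k) = -1510 - k**2 - 1458*k (I(k) = 5 - ((k**2 + 1458*k) + 1515) = 5 - (1515 + k**2 + 1458*k) = 5 + (-1515 - k**2 - 1458*k) = -1510 - k**2 - 1458*k)
S + I(1632) = 3438 + (-1510 - 1*1632**2 - 1458*1632) = 3438 + (-1510 - 1*2663424 - 2379456) = 3438 + (-1510 - 2663424 - 2379456) = 3438 - 5044390 = -5040952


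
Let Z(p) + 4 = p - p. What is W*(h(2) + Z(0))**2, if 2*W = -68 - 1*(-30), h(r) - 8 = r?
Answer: -684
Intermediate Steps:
h(r) = 8 + r
Z(p) = -4 (Z(p) = -4 + (p - p) = -4 + 0 = -4)
W = -19 (W = (-68 - 1*(-30))/2 = (-68 + 30)/2 = (1/2)*(-38) = -19)
W*(h(2) + Z(0))**2 = -19*((8 + 2) - 4)**2 = -19*(10 - 4)**2 = -19*6**2 = -19*36 = -684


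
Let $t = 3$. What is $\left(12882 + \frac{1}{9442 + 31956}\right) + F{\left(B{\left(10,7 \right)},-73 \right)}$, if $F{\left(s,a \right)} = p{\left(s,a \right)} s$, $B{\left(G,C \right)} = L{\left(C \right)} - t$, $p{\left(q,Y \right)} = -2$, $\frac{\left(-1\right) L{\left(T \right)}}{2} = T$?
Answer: $\frac{534696569}{41398} \approx 12916.0$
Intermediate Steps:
$L{\left(T \right)} = - 2 T$
$B{\left(G,C \right)} = -3 - 2 C$ ($B{\left(G,C \right)} = - 2 C - 3 = -3 - 2 C$)
$F{\left(s,a \right)} = - 2 s$
$\left(12882 + \frac{1}{9442 + 31956}\right) + F{\left(B{\left(10,7 \right)},-73 \right)} = \left(12882 + \frac{1}{9442 + 31956}\right) - 2 \left(-3 - 14\right) = \left(12882 + \frac{1}{41398}\right) - 2 \left(-3 - 14\right) = \left(12882 + \frac{1}{41398}\right) - -34 = \frac{533289037}{41398} + 34 = \frac{534696569}{41398}$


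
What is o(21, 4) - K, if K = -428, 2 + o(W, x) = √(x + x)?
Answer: 426 + 2*√2 ≈ 428.83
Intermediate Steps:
o(W, x) = -2 + √2*√x (o(W, x) = -2 + √(x + x) = -2 + √(2*x) = -2 + √2*√x)
o(21, 4) - K = (-2 + √2*√4) - 1*(-428) = (-2 + √2*2) + 428 = (-2 + 2*√2) + 428 = 426 + 2*√2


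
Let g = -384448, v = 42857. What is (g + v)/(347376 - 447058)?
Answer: 341591/99682 ≈ 3.4268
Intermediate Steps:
(g + v)/(347376 - 447058) = (-384448 + 42857)/(347376 - 447058) = -341591/(-99682) = -341591*(-1/99682) = 341591/99682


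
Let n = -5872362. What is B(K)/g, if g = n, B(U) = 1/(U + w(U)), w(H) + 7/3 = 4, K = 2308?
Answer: -1/13563198766 ≈ -7.3729e-11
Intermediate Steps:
w(H) = 5/3 (w(H) = -7/3 + 4 = 5/3)
B(U) = 1/(5/3 + U) (B(U) = 1/(U + 5/3) = 1/(5/3 + U))
g = -5872362
B(K)/g = (3/(5 + 3*2308))/(-5872362) = (3/(5 + 6924))*(-1/5872362) = (3/6929)*(-1/5872362) = -1/13563198766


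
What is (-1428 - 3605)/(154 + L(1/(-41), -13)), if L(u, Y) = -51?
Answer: -5033/103 ≈ -48.864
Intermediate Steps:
(-1428 - 3605)/(154 + L(1/(-41), -13)) = (-1428 - 3605)/(154 - 51) = -5033/103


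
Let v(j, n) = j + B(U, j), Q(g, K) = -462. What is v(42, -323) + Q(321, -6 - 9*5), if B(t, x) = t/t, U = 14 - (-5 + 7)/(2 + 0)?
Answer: -419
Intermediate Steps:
U = 13 (U = 14 - 2/2 = 14 - 1*1 = 14 - 1 = 13)
B(t, x) = 1
v(j, n) = 1 + j (v(j, n) = j + 1 = 1 + j)
v(42, -323) + Q(321, -6 - 9*5) = (1 + 42) - 462 = 43 - 462 = -419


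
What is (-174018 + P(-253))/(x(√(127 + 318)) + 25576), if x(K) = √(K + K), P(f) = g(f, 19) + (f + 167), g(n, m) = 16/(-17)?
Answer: -2959784/(17*(25576 + √2*445^(¼))) ≈ -6.8056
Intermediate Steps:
g(n, m) = -16/17 (g(n, m) = 16*(-1/17) = -16/17)
P(f) = 2823/17 + f (P(f) = -16/17 + (f + 167) = -16/17 + (167 + f) = 2823/17 + f)
x(K) = √2*√K (x(K) = √(2*K) = √2*√K)
(-174018 + P(-253))/(x(√(127 + 318)) + 25576) = (-174018 + (2823/17 - 253))/(√2*√(√(127 + 318)) + 25576) = (-174018 - 1478/17)/(√2*√(√445) + 25576) = -2959784/(17*(√2*445^(¼) + 25576)) = -2959784/(17*(25576 + √2*445^(¼)))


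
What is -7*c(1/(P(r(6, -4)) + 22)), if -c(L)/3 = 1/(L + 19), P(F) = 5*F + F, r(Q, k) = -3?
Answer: 12/11 ≈ 1.0909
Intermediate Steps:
P(F) = 6*F
c(L) = -3/(19 + L) (c(L) = -3/(L + 19) = -3/(19 + L))
-7*c(1/(P(r(6, -4)) + 22)) = -(-21)/(19 + 1/(6*(-3) + 22)) = -(-21)/(19 + 1/(-18 + 22)) = -(-21)/(19 + 1/4) = -(-21)/(19 + ¼) = -(-21)/77/4 = -(-21)*4/77 = -7*(-12/77) = 12/11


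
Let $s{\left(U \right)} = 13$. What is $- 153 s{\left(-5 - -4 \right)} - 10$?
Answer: $-1999$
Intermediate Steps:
$- 153 s{\left(-5 - -4 \right)} - 10 = \left(-153\right) 13 - 10 = -1989 - 10 = -1999$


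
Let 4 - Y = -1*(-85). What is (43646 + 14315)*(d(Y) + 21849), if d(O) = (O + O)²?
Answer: 2787518373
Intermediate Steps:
Y = -81 (Y = 4 - (-1)*(-85) = 4 - 1*85 = 4 - 85 = -81)
d(O) = 4*O² (d(O) = (2*O)² = 4*O²)
(43646 + 14315)*(d(Y) + 21849) = (43646 + 14315)*(4*(-81)² + 21849) = 57961*(4*6561 + 21849) = 57961*(26244 + 21849) = 57961*48093 = 2787518373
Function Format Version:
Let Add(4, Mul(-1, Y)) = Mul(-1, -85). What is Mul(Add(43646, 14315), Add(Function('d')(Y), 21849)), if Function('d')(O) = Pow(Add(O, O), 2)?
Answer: 2787518373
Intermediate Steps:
Y = -81 (Y = Add(4, Mul(-1, Mul(-1, -85))) = Add(4, Mul(-1, 85)) = Add(4, -85) = -81)
Function('d')(O) = Mul(4, Pow(O, 2)) (Function('d')(O) = Pow(Mul(2, O), 2) = Mul(4, Pow(O, 2)))
Mul(Add(43646, 14315), Add(Function('d')(Y), 21849)) = Mul(Add(43646, 14315), Add(Mul(4, Pow(-81, 2)), 21849)) = Mul(57961, Add(Mul(4, 6561), 21849)) = Mul(57961, Add(26244, 21849)) = Mul(57961, 48093) = 2787518373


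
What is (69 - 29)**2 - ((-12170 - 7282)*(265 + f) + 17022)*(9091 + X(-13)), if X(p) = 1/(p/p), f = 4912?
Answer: 915436949944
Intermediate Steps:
X(p) = 1 (X(p) = 1/1 = 1)
(69 - 29)**2 - ((-12170 - 7282)*(265 + f) + 17022)*(9091 + X(-13)) = (69 - 29)**2 - ((-12170 - 7282)*(265 + 4912) + 17022)*(9091 + 1) = 40**2 - (-19452*5177 + 17022)*9092 = 1600 - (-100703004 + 17022)*9092 = 1600 - (-100685982)*9092 = 1600 - 1*(-915436948344) = 1600 + 915436948344 = 915436949944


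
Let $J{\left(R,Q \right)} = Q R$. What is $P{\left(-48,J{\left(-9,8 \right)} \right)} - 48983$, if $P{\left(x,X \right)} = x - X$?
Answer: $-48959$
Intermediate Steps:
$P{\left(-48,J{\left(-9,8 \right)} \right)} - 48983 = \left(-48 - 8 \left(-9\right)\right) - 48983 = \left(-48 - -72\right) - 48983 = \left(-48 + 72\right) - 48983 = 24 - 48983 = -48959$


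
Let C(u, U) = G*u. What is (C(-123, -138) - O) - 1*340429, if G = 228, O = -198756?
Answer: -169717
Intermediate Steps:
C(u, U) = 228*u
(C(-123, -138) - O) - 1*340429 = (228*(-123) - 1*(-198756)) - 1*340429 = (-28044 + 198756) - 340429 = 170712 - 340429 = -169717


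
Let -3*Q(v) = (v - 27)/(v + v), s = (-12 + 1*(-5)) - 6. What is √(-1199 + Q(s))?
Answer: 2*I*√1427541/69 ≈ 34.632*I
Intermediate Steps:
s = -23 (s = (-12 - 5) - 6 = -17 - 6 = -23)
Q(v) = -(-27 + v)/(6*v) (Q(v) = -(v - 27)/(3*(v + v)) = -(-27 + v)/(3*(2*v)) = -(-27 + v)*1/(2*v)/3 = -(-27 + v)/(6*v))
√(-1199 + Q(s)) = √(-1199 + (⅙)*(27 - 1*(-23))/(-23)) = √(-1199 + (⅙)*(-1/23)*(27 + 23)) = √(-1199 + (⅙)*(-1/23)*50) = √(-1199 - 25/69) = √(-82756/69) = 2*I*√1427541/69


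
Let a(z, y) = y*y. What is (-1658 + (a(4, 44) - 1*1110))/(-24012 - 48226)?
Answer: 416/36119 ≈ 0.011517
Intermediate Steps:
a(z, y) = y²
(-1658 + (a(4, 44) - 1*1110))/(-24012 - 48226) = (-1658 + (44² - 1*1110))/(-24012 - 48226) = (-1658 + (1936 - 1110))/(-72238) = (-1658 + 826)*(-1/72238) = -832*(-1/72238) = 416/36119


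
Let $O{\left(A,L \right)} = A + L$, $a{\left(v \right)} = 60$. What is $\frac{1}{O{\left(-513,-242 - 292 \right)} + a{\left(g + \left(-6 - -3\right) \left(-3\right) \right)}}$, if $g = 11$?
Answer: $- \frac{1}{987} \approx -0.0010132$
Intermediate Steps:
$\frac{1}{O{\left(-513,-242 - 292 \right)} + a{\left(g + \left(-6 - -3\right) \left(-3\right) \right)}} = \frac{1}{\left(-513 - 534\right) + 60} = \frac{1}{-1047 + 60} = \frac{1}{-987} = - \frac{1}{987}$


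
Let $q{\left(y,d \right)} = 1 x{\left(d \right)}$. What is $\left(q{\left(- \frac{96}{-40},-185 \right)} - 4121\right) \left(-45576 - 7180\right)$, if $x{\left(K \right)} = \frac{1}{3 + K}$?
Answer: $\frac{19784106694}{91} \approx 2.1741 \cdot 10^{8}$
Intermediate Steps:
$q{\left(y,d \right)} = \frac{1}{3 + d}$ ($q{\left(y,d \right)} = 1 \frac{1}{3 + d} = \frac{1}{3 + d}$)
$\left(q{\left(- \frac{96}{-40},-185 \right)} - 4121\right) \left(-45576 - 7180\right) = \left(\frac{1}{3 - 185} - 4121\right) \left(-45576 - 7180\right) = \left(\frac{1}{-182} - 4121\right) \left(-52756\right) = \left(- \frac{1}{182} - 4121\right) \left(-52756\right) = \left(- \frac{750023}{182}\right) \left(-52756\right) = \frac{19784106694}{91}$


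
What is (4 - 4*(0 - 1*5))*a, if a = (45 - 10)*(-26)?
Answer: -21840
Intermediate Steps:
a = -910 (a = 35*(-26) = -910)
(4 - 4*(0 - 1*5))*a = (4 - 4*(0 - 1*5))*(-910) = (4 - 4*(0 - 5))*(-910) = (4 - 4*(-5))*(-910) = (4 + 20)*(-910) = 24*(-910) = -21840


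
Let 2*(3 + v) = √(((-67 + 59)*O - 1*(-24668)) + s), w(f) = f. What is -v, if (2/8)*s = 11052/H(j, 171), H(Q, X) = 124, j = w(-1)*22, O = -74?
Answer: 3 - 8*√96162/31 ≈ -77.026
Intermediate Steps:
j = -22 (j = -1*22 = -22)
s = 11052/31 (s = 4*(11052/124) = 4*(11052*(1/124)) = 4*(2763/31) = 11052/31 ≈ 356.52)
v = -3 + 8*√96162/31 (v = -3 + √(((-67 + 59)*(-74) - 1*(-24668)) + 11052/31)/2 = -3 + √((-8*(-74) + 24668) + 11052/31)/2 = -3 + √((592 + 24668) + 11052/31)/2 = -3 + √(25260 + 11052/31)/2 = -3 + √(794112/31)/2 = -3 + (16*√96162/31)/2 = -3 + 8*√96162/31 ≈ 77.026)
-v = -(-3 + 8*√96162/31) = 3 - 8*√96162/31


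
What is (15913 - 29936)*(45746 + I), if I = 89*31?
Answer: -680185615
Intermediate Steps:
I = 2759
(15913 - 29936)*(45746 + I) = (15913 - 29936)*(45746 + 2759) = -14023*48505 = -680185615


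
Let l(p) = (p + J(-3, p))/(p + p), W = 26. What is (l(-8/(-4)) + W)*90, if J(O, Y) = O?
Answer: 4635/2 ≈ 2317.5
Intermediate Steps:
l(p) = (-3 + p)/(2*p) (l(p) = (p - 3)/(p + p) = (-3 + p)/((2*p)) = (-3 + p)*(1/(2*p)) = (-3 + p)/(2*p))
(l(-8/(-4)) + W)*90 = ((-3 - 8/(-4))/(2*((-8/(-4)))) + 26)*90 = ((-3 - 8*(-1/4))/(2*((-8*(-1/4)))) + 26)*90 = ((1/2)*(-3 + 2)/2 + 26)*90 = ((1/2)*(1/2)*(-1) + 26)*90 = (-1/4 + 26)*90 = (103/4)*90 = 4635/2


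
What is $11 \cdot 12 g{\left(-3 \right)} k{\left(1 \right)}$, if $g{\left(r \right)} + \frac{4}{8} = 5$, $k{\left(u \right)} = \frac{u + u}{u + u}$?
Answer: $594$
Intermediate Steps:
$k{\left(u \right)} = 1$ ($k{\left(u \right)} = \frac{2 u}{2 u} = 2 u \frac{1}{2 u} = 1$)
$g{\left(r \right)} = \frac{9}{2}$ ($g{\left(r \right)} = - \frac{1}{2} + 5 = \frac{9}{2}$)
$11 \cdot 12 g{\left(-3 \right)} k{\left(1 \right)} = 11 \cdot 12 \cdot \frac{9}{2} \cdot 1 = 132 \cdot \frac{9}{2} \cdot 1 = 594 \cdot 1 = 594$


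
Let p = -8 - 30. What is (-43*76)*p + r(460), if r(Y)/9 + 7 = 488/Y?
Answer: 14275013/115 ≈ 1.2413e+5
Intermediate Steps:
p = -38
r(Y) = -63 + 4392/Y (r(Y) = -63 + 9*(488/Y) = -63 + 4392/Y)
(-43*76)*p + r(460) = -43*76*(-38) + (-63 + 4392/460) = -3268*(-38) + (-63 + 4392*(1/460)) = 124184 + (-63 + 1098/115) = 124184 - 6147/115 = 14275013/115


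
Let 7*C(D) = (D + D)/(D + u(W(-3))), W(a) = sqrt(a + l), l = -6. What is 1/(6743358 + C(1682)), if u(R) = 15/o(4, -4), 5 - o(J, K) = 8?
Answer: 11739/79160282926 ≈ 1.4829e-7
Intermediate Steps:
W(a) = sqrt(-6 + a) (W(a) = sqrt(a - 6) = sqrt(-6 + a))
o(J, K) = -3 (o(J, K) = 5 - 1*8 = 5 - 8 = -3)
u(R) = -5 (u(R) = 15/(-3) = 15*(-1/3) = -5)
C(D) = 2*D/(7*(-5 + D)) (C(D) = ((D + D)/(D - 5))/7 = ((2*D)/(-5 + D))/7 = (2*D/(-5 + D))/7 = 2*D/(7*(-5 + D)))
1/(6743358 + C(1682)) = 1/(6743358 + (2/7)*1682/(-5 + 1682)) = 1/(6743358 + (2/7)*1682/1677) = 1/(6743358 + (2/7)*1682*(1/1677)) = 1/(6743358 + 3364/11739) = 1/(79160282926/11739) = 11739/79160282926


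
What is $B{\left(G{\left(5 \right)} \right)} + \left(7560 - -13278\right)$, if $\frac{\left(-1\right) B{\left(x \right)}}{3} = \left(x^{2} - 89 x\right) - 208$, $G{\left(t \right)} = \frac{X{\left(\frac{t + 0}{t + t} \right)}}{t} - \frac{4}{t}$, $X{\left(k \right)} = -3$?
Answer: $\frac{527058}{25} \approx 21082.0$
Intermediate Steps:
$G{\left(t \right)} = - \frac{7}{t}$ ($G{\left(t \right)} = - \frac{3}{t} - \frac{4}{t} = - \frac{7}{t}$)
$B{\left(x \right)} = 624 - 3 x^{2} + 267 x$ ($B{\left(x \right)} = - 3 \left(\left(x^{2} - 89 x\right) - 208\right) = - 3 \left(-208 + x^{2} - 89 x\right) = 624 - 3 x^{2} + 267 x$)
$B{\left(G{\left(5 \right)} \right)} + \left(7560 - -13278\right) = \left(624 - 3 \left(- \frac{7}{5}\right)^{2} + 267 \left(- \frac{7}{5}\right)\right) + \left(7560 - -13278\right) = \left(624 - 3 \left(\left(-7\right) \frac{1}{5}\right)^{2} + 267 \left(\left(-7\right) \frac{1}{5}\right)\right) + \left(7560 + 13278\right) = \left(624 - 3 \left(- \frac{7}{5}\right)^{2} + 267 \left(- \frac{7}{5}\right)\right) + 20838 = \left(624 - \frac{147}{25} - \frac{1869}{5}\right) + 20838 = \frac{6108}{25} + 20838 = \frac{527058}{25}$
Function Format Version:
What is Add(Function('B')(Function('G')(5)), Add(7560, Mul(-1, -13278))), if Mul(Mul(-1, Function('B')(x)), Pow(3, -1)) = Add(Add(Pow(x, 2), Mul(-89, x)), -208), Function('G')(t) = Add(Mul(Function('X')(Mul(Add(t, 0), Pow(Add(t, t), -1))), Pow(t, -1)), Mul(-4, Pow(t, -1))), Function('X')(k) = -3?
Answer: Rational(527058, 25) ≈ 21082.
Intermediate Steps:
Function('G')(t) = Mul(-7, Pow(t, -1)) (Function('G')(t) = Add(Mul(-3, Pow(t, -1)), Mul(-4, Pow(t, -1))) = Mul(-7, Pow(t, -1)))
Function('B')(x) = Add(624, Mul(-3, Pow(x, 2)), Mul(267, x)) (Function('B')(x) = Mul(-3, Add(Add(Pow(x, 2), Mul(-89, x)), -208)) = Mul(-3, Add(-208, Pow(x, 2), Mul(-89, x))) = Add(624, Mul(-3, Pow(x, 2)), Mul(267, x)))
Add(Function('B')(Function('G')(5)), Add(7560, Mul(-1, -13278))) = Add(Add(624, Mul(-3, Pow(Mul(-7, Pow(5, -1)), 2)), Mul(267, Mul(-7, Pow(5, -1)))), Add(7560, Mul(-1, -13278))) = Add(Add(624, Mul(-3, Pow(Mul(-7, Rational(1, 5)), 2)), Mul(267, Mul(-7, Rational(1, 5)))), Add(7560, 13278)) = Add(Add(624, Mul(-3, Pow(Rational(-7, 5), 2)), Mul(267, Rational(-7, 5))), 20838) = Add(Add(624, Mul(-3, Rational(49, 25)), Rational(-1869, 5)), 20838) = Add(Add(624, Rational(-147, 25), Rational(-1869, 5)), 20838) = Add(Rational(6108, 25), 20838) = Rational(527058, 25)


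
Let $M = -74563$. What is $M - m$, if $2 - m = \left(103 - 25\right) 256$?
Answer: $-54597$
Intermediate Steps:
$m = -19966$ ($m = 2 - \left(103 - 25\right) 256 = 2 - 78 \cdot 256 = 2 - 19968 = -19966$)
$M - m = -74563 - -19966 = -74563 + 19966 = -54597$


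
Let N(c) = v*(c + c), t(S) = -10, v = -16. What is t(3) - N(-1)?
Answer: -42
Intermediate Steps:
N(c) = -32*c (N(c) = -16*(c + c) = -32*c)
t(3) - N(-1) = -10 - (-32)*(-1) = -10 - 1*32 = -10 - 32 = -42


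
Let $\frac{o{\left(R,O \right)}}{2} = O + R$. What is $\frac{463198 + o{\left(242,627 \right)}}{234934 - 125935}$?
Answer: $\frac{464936}{108999} \approx 4.2655$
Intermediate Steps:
$o{\left(R,O \right)} = 2 O + 2 R$ ($o{\left(R,O \right)} = 2 \left(O + R\right) = 2 O + 2 R$)
$\frac{463198 + o{\left(242,627 \right)}}{234934 - 125935} = \frac{463198 + \left(2 \cdot 627 + 2 \cdot 242\right)}{234934 - 125935} = \frac{463198 + \left(1254 + 484\right)}{108999} = \left(463198 + 1738\right) \frac{1}{108999} = 464936 \cdot \frac{1}{108999} = \frac{464936}{108999}$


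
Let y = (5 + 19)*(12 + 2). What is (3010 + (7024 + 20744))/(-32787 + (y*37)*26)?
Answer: 30778/290445 ≈ 0.10597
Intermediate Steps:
y = 336 (y = 24*14 = 336)
(3010 + (7024 + 20744))/(-32787 + (y*37)*26) = (3010 + (7024 + 20744))/(-32787 + (336*37)*26) = (3010 + 27768)/(-32787 + 12432*26) = 30778/(-32787 + 323232) = 30778/290445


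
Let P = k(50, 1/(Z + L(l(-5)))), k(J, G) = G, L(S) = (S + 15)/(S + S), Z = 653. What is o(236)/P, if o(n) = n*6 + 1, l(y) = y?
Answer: 923884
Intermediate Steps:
L(S) = (15 + S)/(2*S) (L(S) = (15 + S)/((2*S)) = (15 + S)*(1/(2*S)) = (15 + S)/(2*S))
P = 1/652 (P = 1/(653 + (½)*(15 - 5)/(-5)) = 1/(653 + (½)*(-⅕)*10) = 1/(653 - 1) = 1/652 ≈ 0.0015337)
o(n) = 1 + 6*n (o(n) = 6*n + 1 = 1 + 6*n)
o(236)/P = (1 + 6*236)/(1/652) = (1 + 1416)*652 = 1417*652 = 923884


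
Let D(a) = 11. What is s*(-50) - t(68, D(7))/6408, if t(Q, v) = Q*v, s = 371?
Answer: -29717287/1602 ≈ -18550.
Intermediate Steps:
s*(-50) - t(68, D(7))/6408 = 371*(-50) - 68*11/6408 = -18550 - 748/6408 = -18550 - 1*187/1602 = -18550 - 187/1602 = -29717287/1602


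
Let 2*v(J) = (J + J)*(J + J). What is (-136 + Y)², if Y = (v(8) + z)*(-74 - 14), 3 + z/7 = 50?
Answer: 1628283904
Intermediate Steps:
z = 329 (z = -21 + 7*50 = -21 + 350 = 329)
v(J) = 2*J² (v(J) = ((J + J)*(J + J))/2 = ((2*J)*(2*J))/2 = (4*J²)/2 = 2*J²)
Y = -40216 (Y = (2*8² + 329)*(-74 - 14) = (2*64 + 329)*(-88) = (128 + 329)*(-88) = 457*(-88) = -40216)
(-136 + Y)² = (-136 - 40216)² = (-40352)² = 1628283904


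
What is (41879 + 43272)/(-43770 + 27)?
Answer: -85151/43743 ≈ -1.9466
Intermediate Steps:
(41879 + 43272)/(-43770 + 27) = 85151/(-43743) = 85151*(-1/43743) = -85151/43743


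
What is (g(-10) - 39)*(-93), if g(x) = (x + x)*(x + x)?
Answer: -33573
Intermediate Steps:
g(x) = 4*x**2 (g(x) = (2*x)*(2*x) = 4*x**2)
(g(-10) - 39)*(-93) = (4*(-10)**2 - 39)*(-93) = (4*100 - 39)*(-93) = (400 - 39)*(-93) = 361*(-93) = -33573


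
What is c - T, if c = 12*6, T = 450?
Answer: -378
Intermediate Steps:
c = 72
c - T = 72 - 1*450 = 72 - 450 = -378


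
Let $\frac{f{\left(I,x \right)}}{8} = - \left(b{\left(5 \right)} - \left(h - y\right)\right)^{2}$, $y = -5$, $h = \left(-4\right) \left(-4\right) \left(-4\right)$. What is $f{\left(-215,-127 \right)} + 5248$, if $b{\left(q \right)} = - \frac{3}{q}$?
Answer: $- \frac{550912}{25} \approx -22036.0$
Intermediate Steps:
$h = -64$ ($h = 16 \left(-4\right) = -64$)
$f{\left(I,x \right)} = - \frac{682112}{25}$ ($f{\left(I,x \right)} = 8 \left(- \left(- \frac{3}{5} - -59\right)^{2}\right) = 8 \left(- \left(\left(-3\right) \frac{1}{5} + \left(-5 + 64\right)\right)^{2}\right) = 8 \left(- \left(- \frac{3}{5} + 59\right)^{2}\right) = 8 \left(- \left(\frac{292}{5}\right)^{2}\right) = 8 \left(\left(-1\right) \frac{85264}{25}\right) = 8 \left(- \frac{85264}{25}\right) = - \frac{682112}{25}$)
$f{\left(-215,-127 \right)} + 5248 = - \frac{682112}{25} + 5248 = - \frac{550912}{25}$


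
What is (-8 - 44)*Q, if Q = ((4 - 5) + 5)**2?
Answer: -832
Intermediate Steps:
Q = 16 (Q = (-1 + 5)**2 = 4**2 = 16)
(-8 - 44)*Q = (-8 - 44)*16 = -52*16 = -832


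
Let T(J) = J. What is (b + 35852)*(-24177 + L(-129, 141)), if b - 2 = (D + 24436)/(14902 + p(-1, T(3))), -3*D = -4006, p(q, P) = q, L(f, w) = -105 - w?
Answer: -13048872481316/14901 ≈ -8.7570e+8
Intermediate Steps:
D = 4006/3 (D = -⅓*(-4006) = 4006/3 ≈ 1335.3)
b = 166720/44703 (b = 2 + (4006/3 + 24436)/(14902 - 1) = 2 + (77314/3)/14901 = 2 + (77314/3)*(1/14901) = 2 + 77314/44703 = 166720/44703 ≈ 3.7295)
(b + 35852)*(-24177 + L(-129, 141)) = (166720/44703 + 35852)*(-24177 + (-105 - 1*141)) = 1602858676*(-24177 + (-105 - 141))/44703 = 1602858676*(-24177 - 246)/44703 = (1602858676/44703)*(-24423) = -13048872481316/14901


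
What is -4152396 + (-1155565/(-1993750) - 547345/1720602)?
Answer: -712229347369784681/171522511875 ≈ -4.1524e+6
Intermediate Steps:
-4152396 + (-1155565/(-1993750) - 547345/1720602) = -4152396 + (-1155565*(-1/1993750) - 547345*1/1720602) = -4152396 + (231113/398750 - 547345/1720602) = -4152396 + 44849917819/171522511875 = -712229347369784681/171522511875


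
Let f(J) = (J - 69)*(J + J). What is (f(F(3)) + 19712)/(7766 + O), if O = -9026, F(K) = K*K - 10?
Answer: -709/45 ≈ -15.756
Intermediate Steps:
F(K) = -10 + K² (F(K) = K² - 10 = -10 + K²)
f(J) = 2*J*(-69 + J) (f(J) = (-69 + J)*(2*J) = 2*J*(-69 + J))
(f(F(3)) + 19712)/(7766 + O) = (2*(-10 + 3²)*(-69 + (-10 + 3²)) + 19712)/(7766 - 9026) = (2*(-10 + 9)*(-69 + (-10 + 9)) + 19712)/(-1260) = (2*(-1)*(-69 - 1) + 19712)*(-1/1260) = (2*(-1)*(-70) + 19712)*(-1/1260) = (140 + 19712)*(-1/1260) = 19852*(-1/1260) = -709/45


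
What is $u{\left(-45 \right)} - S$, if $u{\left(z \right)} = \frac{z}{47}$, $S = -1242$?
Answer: $\frac{58329}{47} \approx 1241.0$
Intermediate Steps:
$u{\left(z \right)} = \frac{z}{47}$ ($u{\left(z \right)} = z \frac{1}{47} = \frac{z}{47}$)
$u{\left(-45 \right)} - S = \frac{1}{47} \left(-45\right) - -1242 = - \frac{45}{47} + 1242 = \frac{58329}{47}$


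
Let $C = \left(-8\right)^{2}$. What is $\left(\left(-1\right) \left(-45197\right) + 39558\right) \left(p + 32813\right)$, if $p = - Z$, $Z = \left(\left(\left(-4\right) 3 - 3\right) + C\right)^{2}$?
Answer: $2577569060$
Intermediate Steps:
$C = 64$
$Z = 2401$ ($Z = \left(\left(\left(-4\right) 3 - 3\right) + 64\right)^{2} = \left(\left(-12 - 3\right) + 64\right)^{2} = \left(-15 + 64\right)^{2} = 49^{2} = 2401$)
$p = -2401$ ($p = \left(-1\right) 2401 = -2401$)
$\left(\left(-1\right) \left(-45197\right) + 39558\right) \left(p + 32813\right) = \left(\left(-1\right) \left(-45197\right) + 39558\right) \left(-2401 + 32813\right) = \left(45197 + 39558\right) 30412 = 84755 \cdot 30412 = 2577569060$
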